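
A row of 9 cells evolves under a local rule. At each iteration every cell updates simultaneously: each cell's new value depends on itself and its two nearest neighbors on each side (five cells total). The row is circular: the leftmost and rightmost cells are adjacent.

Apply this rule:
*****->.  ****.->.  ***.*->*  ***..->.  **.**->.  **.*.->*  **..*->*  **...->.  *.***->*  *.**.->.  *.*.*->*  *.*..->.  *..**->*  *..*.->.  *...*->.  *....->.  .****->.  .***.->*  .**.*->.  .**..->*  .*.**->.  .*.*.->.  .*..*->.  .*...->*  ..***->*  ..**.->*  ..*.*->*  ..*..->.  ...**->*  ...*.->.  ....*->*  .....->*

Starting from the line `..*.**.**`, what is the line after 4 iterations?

****...**

*.*.....*
.*.*.****
**.*.*..*
****...**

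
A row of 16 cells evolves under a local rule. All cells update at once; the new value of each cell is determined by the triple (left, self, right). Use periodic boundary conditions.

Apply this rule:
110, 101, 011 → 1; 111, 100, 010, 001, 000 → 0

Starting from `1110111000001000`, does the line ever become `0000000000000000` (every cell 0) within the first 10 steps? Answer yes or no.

yes

1011101000000000
0110110000000000
0111110000000000
0100010000000000
0000000000000000
all cells are 0 at step 5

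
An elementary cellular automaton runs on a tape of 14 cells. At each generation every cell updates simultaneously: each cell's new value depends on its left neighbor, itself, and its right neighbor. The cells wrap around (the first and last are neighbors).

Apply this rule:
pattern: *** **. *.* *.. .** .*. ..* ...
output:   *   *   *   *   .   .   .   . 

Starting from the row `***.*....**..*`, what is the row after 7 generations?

****.*....**..
.****.*....**.
..****.*....**
*..****.*....*
**..****.*....
.**..****.*...
..**..****.*..

..**..****.*..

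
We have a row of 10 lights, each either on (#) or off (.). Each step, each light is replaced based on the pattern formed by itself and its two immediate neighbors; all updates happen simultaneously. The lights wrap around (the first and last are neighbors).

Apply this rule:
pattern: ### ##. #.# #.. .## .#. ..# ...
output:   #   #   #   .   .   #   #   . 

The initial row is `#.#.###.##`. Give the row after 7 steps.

.###.#####

step 1: ####.###.#
step 2: #####.###.
step 3: .#####.###
step 4: #.#####.##
step 5: ##.#####.#
step 6: ###.#####.
step 7: .###.#####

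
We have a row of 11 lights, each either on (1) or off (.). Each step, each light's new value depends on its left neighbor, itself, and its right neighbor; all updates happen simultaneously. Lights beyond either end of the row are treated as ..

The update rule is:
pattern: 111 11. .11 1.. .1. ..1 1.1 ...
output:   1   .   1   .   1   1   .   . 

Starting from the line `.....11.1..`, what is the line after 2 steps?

...11..11..

step 1: ....11..1..
step 2: ...11..11..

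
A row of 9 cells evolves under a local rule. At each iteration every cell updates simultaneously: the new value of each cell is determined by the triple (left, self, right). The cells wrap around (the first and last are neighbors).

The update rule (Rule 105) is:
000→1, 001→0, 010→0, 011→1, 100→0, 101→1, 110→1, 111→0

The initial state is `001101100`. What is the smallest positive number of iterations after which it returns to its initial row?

iteration 1: 101111101
iteration 2: 111000111
iteration 3: 001010100
iteration 4: 100101001
iteration 5: 100010001
iteration 6: 101000101
iteration 7: 110010011
iteration 8: 010000010
iteration 9: 000111000
iteration 10: 110101011
iteration 11: 011010110
iteration 12: 011101110
iteration 13: 010111010
iteration 14: 001101100

14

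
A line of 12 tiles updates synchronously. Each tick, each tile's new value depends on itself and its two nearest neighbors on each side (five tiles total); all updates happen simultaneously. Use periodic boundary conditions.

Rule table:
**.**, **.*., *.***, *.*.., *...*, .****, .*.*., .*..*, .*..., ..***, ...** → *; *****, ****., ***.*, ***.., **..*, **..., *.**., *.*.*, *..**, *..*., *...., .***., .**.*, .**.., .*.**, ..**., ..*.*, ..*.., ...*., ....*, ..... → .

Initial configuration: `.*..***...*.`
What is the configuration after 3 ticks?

.*.**.....*.

..*.*...*..*
*..****..*..
.*.**.....*.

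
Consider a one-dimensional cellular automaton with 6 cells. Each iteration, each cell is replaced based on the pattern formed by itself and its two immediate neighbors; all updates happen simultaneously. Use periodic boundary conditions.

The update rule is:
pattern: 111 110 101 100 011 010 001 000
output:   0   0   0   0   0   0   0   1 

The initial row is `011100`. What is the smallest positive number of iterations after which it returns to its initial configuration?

000001
011100

2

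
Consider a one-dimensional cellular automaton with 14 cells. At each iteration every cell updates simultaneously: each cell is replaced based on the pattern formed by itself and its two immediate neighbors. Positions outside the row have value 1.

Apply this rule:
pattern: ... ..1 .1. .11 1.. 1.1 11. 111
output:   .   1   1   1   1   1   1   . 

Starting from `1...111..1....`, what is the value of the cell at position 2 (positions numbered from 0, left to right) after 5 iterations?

iteration 1: 11.11.11111..1
iteration 2: .111111...1111
iteration 3: 11....11.11...
iteration 4: .11..1111111.1
iteration 5: 111111.....111
position 2 holds 1

1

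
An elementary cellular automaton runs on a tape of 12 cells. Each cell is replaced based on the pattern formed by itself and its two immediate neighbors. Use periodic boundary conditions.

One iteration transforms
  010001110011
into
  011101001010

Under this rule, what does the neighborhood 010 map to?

1

At position 1 the neighborhood is 010; the next row has 1 there.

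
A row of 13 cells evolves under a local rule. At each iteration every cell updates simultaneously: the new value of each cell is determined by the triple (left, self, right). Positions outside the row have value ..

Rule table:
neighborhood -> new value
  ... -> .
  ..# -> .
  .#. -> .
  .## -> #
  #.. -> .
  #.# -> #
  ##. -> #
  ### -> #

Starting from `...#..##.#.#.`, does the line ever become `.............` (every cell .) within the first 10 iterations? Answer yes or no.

no

......###.#..
......####...
......####...  (fixed point — unchanged through iteration 10)
iteration 10 is ......####..., still not uniform .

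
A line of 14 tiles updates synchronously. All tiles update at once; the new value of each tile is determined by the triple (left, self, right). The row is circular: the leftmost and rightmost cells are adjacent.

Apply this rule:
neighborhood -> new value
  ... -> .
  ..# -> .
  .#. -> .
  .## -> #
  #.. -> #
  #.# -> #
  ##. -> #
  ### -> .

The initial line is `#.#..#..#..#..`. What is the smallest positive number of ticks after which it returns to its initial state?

tick 1: .#.#..#..#..#.
tick 2: ..#.#..#..#..#
tick 3: #..#.#..#..#..
tick 4: .#..#.#..#..#.
tick 5: ..#..#.#..#..#
tick 6: #..#..#.#..#..
tick 7: .#..#..#.#..#.
tick 8: ..#..#..#.#..#
tick 9: #..#..#..#.#..
tick 10: .#..#..#..#.#.
tick 11: ..#..#..#..#.#
tick 12: #..#..#..#..#.
tick 13: .#..#..#..#..#
tick 14: #.#..#..#..#..

14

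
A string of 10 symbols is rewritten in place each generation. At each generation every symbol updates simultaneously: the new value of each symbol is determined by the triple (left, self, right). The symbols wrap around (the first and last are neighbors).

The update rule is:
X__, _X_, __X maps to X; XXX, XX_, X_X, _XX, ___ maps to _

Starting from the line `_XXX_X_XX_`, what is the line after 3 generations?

XXXX____XX

X____X___X
_X__XXX_X_
XXXX____XX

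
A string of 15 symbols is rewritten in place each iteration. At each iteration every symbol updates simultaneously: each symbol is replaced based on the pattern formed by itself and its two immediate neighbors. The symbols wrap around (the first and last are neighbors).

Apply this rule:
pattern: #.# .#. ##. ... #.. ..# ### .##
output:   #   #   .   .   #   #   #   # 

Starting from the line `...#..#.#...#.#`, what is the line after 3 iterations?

########.#####.

#.########.####
.########.#####
########.#####.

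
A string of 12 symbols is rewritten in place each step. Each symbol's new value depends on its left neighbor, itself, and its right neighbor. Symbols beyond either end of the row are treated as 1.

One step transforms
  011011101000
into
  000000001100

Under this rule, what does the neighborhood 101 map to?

At position 0 the neighborhood is 101; the next row has 0 there.

0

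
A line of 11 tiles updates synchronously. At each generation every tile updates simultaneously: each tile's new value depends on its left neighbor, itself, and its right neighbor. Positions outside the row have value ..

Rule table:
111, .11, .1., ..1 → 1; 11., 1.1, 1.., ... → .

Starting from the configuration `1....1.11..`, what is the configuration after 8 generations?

generation 1: 1...11.1...
generation 2: 1..11..1...
generation 3: 1.11..11...
generation 4: 1.1..11....
generation 5: 1.1.11.....
generation 6: 1.1.1......
generation 7: 1.1.1......  (fixed point — unchanged through generation 8)

1.1.1......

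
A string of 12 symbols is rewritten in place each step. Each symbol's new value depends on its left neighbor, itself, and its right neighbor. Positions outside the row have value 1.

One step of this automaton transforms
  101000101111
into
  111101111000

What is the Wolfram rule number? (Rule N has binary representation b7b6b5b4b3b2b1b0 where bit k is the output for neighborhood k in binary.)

position 9: 111 → 0  (bit 7 = 0)
position 0: 110 → 1  (bit 6 = 1)
position 1: 101 → 1  (bit 5 = 1)
position 3: 100 → 1  (bit 4 = 1)
position 8: 011 → 1  (bit 3 = 1)
position 2: 010 → 1  (bit 2 = 1)
position 5: 001 → 1  (bit 1 = 1)
position 4: 000 → 0  (bit 0 = 0)
bits b7..b0 = 01111110 = 126

126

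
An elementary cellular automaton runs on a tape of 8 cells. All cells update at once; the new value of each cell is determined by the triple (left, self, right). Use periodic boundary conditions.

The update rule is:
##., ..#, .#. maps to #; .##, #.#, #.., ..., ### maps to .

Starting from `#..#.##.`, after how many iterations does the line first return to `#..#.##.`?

#.##..#.
#..#.##.

2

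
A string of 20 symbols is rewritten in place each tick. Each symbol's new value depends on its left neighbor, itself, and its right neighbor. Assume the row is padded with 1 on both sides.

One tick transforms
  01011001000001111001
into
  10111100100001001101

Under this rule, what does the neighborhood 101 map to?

1

At position 0 the neighborhood is 101; the next row has 1 there.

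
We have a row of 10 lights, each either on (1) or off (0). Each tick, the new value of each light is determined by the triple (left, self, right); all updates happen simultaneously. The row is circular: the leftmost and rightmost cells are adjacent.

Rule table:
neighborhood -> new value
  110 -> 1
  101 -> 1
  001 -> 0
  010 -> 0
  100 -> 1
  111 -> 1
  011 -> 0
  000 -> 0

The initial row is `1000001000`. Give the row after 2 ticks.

0010000010

tick 1: 0100000100
tick 2: 0010000010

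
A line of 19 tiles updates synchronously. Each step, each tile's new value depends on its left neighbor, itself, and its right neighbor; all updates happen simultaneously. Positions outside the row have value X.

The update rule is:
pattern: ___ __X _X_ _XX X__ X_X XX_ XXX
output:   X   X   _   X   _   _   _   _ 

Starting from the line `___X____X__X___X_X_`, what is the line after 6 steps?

___XXX__XX__XX__XX_

_XX__XXX__X__XX____
_X__XX___X__XX__XXX
___XX__XX__XX__XX__
_XXX__XX__XX__XX__X
_X___XX__XX__XX__XX
___XXX__XX__XX__XX_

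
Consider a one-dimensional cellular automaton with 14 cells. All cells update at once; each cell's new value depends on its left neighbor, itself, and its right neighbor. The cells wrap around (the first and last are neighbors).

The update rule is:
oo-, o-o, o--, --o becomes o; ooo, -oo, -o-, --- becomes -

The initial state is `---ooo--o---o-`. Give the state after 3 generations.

--o--ooo-o-o-o
oo-oo--oo-o-o-
-oo-ooo-oo-o-o

-oo-ooo-oo-o-o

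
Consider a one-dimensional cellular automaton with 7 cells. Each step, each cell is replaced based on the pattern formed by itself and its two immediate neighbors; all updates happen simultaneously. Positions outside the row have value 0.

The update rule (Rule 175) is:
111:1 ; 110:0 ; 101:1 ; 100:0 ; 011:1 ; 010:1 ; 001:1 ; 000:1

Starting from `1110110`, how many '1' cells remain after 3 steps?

5

1101100
1011001
1110011
count of 1: 5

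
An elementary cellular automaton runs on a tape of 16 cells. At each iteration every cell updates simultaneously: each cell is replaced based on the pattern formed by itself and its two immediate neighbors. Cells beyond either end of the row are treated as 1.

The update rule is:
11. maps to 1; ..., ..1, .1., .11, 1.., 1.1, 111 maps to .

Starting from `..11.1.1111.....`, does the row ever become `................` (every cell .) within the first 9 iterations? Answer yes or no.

iteration 1: ...1......1.....
iteration 2: ................
all cells are . at iteration 2

yes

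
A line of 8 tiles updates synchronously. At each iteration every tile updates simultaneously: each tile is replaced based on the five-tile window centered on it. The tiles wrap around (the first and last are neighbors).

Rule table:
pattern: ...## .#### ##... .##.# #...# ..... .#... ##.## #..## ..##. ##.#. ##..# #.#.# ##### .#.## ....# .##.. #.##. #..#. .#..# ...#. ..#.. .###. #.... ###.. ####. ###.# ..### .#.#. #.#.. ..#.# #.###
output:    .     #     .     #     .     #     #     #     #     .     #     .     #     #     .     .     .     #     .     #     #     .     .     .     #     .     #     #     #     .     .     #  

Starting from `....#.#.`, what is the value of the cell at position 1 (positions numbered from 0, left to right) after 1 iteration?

#

.#.#.#.#
position 1 holds #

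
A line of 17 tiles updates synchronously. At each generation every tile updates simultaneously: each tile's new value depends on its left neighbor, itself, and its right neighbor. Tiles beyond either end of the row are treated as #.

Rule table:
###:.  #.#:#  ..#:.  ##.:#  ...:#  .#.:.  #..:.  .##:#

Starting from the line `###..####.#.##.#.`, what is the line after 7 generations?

..#..#..##.####.#
........####..###
.######.#..#..#..
##....##.........
.#.##.##.#######.
#.########.....##
###......#.###.#.

###......#.###.#.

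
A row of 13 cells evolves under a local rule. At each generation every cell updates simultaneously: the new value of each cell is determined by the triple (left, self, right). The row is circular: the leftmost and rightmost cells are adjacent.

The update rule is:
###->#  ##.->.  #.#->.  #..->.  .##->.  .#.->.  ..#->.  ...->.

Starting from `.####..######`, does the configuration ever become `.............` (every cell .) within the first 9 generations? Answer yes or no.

yes

generation 1: ..##....####.
generation 2: .........##..
generation 3: .............
all cells are . at generation 3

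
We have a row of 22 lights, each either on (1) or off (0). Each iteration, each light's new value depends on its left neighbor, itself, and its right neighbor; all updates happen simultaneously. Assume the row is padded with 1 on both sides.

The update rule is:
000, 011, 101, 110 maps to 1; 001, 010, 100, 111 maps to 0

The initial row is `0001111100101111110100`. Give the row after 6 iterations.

0101000100011000011000
1010010001011011011010
1100000100111111111101
0101110000100000000111
1011010110001111110100
1111101110101000011000

1111101110101000011000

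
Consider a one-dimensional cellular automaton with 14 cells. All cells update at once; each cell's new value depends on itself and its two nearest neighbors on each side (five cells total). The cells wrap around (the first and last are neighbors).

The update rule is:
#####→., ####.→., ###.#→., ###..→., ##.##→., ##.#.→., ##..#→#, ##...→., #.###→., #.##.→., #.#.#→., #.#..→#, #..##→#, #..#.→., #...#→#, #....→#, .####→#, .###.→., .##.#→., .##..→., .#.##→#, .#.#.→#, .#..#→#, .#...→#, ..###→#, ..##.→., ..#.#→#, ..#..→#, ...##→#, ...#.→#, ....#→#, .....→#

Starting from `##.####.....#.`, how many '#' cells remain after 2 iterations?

iteration 1: ....#...######
iteration 2: .#########....
count of #: 9

9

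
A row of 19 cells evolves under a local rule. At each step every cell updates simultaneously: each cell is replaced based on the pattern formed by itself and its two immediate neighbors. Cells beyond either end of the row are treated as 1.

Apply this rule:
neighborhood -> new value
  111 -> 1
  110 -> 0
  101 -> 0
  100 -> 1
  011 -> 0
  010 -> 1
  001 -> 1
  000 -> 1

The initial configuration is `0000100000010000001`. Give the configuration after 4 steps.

1111111111111111110
1111111111111111100
1111111111111111011
1111111111111110001

1111111111111110001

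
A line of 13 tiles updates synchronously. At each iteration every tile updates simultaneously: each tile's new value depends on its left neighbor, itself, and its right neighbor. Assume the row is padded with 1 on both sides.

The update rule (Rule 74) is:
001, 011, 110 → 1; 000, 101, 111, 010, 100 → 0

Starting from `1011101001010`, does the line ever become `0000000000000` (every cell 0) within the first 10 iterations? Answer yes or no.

iteration 1: 1010100010000
iteration 2: 1000000100001
iteration 3: 1000001000011
iteration 4: 1000010000110
iteration 5: 1000100001110
iteration 6: 1001000011010
iteration 7: 1010000111000
iteration 8: 1000001101001
iteration 9: 1000011100011
iteration 10: 1000110100110
iteration 10 is 1000110100110, still not uniform 0

no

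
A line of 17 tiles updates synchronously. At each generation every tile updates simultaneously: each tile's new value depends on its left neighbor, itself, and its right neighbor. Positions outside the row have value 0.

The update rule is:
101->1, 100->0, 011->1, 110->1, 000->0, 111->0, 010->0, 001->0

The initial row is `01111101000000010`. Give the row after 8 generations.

00000110000000000

01000110000000000
00000110000000000
00000110000000000  (fixed point — unchanged through generation 8)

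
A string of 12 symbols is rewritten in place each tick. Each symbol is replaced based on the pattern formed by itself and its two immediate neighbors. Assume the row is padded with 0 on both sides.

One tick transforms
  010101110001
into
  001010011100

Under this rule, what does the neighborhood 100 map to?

At position 8 the neighborhood is 100; the next row has 1 there.

1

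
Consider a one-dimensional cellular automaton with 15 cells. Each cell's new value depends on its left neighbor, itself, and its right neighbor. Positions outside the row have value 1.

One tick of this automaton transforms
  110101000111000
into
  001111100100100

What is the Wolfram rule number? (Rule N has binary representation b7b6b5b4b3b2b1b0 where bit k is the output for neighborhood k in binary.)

position 0: 111 → 0  (bit 7 = 0)
position 1: 110 → 0  (bit 6 = 0)
position 2: 101 → 1  (bit 5 = 1)
position 6: 100 → 1  (bit 4 = 1)
position 9: 011 → 1  (bit 3 = 1)
position 3: 010 → 1  (bit 2 = 1)
position 8: 001 → 0  (bit 1 = 0)
position 7: 000 → 0  (bit 0 = 0)
bits b7..b0 = 00111100 = 60

60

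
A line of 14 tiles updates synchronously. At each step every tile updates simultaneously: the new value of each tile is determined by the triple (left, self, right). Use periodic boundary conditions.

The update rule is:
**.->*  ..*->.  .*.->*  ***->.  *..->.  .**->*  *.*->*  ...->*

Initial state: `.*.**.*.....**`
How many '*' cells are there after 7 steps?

11

step 1: *******.***.**
step 2: ......***.***.
step 3: *****.*.***.*.
step 4: *...*****.****
step 5: *.*.*...***...
step 6: *****.*.*.*.*.
step 7: *...**********
count of *: 11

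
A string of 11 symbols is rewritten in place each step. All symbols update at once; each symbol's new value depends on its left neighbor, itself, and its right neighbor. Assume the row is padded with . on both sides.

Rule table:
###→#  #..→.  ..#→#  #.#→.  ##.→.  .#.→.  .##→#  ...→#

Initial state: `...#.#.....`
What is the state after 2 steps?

##..######.

###....####
##..######.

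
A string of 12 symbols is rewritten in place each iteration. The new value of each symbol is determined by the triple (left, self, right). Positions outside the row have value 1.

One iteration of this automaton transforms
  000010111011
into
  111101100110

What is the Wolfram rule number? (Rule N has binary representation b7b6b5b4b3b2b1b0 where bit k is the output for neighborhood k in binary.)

59

position 7: 111 → 0  (bit 7 = 0)
position 8: 110 → 0  (bit 6 = 0)
position 5: 101 → 1  (bit 5 = 1)
position 0: 100 → 1  (bit 4 = 1)
position 6: 011 → 1  (bit 3 = 1)
position 4: 010 → 0  (bit 2 = 0)
position 3: 001 → 1  (bit 1 = 1)
position 1: 000 → 1  (bit 0 = 1)
bits b7..b0 = 00111011 = 59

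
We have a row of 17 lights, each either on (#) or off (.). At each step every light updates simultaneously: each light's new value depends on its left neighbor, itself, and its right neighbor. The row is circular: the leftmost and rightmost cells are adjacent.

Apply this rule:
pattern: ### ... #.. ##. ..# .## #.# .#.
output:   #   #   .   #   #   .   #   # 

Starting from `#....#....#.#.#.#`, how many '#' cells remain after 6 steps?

#.####.#########.
##.####.#########
###.####.########
####.####.#######
#####.####.######
######.####.#####
count of #: 15

15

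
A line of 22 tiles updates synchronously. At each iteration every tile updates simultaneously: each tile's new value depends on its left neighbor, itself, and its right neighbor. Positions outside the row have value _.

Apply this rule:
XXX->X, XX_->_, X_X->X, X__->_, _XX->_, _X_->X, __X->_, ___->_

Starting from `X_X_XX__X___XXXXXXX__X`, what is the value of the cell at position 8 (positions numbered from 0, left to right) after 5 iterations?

XXXX____X____XXXXX___X
_XX_____X_____XXX____X
________X______X_____X
________X______X_____X  (fixed point — unchanged through iteration 5)
position 8 holds X

X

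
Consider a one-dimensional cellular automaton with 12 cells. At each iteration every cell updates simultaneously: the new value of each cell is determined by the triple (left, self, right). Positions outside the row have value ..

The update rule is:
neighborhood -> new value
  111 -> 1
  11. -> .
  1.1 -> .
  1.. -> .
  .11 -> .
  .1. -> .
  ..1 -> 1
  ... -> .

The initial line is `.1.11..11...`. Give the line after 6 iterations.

1.....1.....
.....1......
....1.......
...1........
..1.........
.1..........

.1..........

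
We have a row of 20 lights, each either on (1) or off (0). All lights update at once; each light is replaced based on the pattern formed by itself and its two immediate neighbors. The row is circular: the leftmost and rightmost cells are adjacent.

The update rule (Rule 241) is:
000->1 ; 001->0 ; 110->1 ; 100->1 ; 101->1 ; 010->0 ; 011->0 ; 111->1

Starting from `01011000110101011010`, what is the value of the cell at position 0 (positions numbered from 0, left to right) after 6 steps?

step 1: 00101110011010101101
step 2: 10010111001101010110
step 3: 01001011100110101011
step 4: 10100101110011010101
step 5: 11010010111001101010
step 6: 01101001011100110101
position 0 holds 0

0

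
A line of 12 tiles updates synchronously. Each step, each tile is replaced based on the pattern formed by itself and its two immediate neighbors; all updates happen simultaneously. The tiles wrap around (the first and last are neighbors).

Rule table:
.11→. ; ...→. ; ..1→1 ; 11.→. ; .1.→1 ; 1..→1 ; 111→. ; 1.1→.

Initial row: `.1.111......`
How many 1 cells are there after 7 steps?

6

11....1.....
..1..111...1
11111...1.11
.....1.11...
....11...1..
...1..1.111.
..11111....1
count of 1: 6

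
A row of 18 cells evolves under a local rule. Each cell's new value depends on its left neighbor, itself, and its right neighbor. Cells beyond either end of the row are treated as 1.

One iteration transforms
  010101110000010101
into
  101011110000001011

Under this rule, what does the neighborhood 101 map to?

At position 0 the neighborhood is 101; the next row has 1 there.

1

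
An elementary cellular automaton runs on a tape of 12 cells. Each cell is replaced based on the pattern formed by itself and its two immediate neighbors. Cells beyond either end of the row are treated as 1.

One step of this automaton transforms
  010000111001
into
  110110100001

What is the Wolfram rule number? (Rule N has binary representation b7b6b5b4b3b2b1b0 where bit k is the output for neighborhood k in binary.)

position 7: 111 → 0  (bit 7 = 0)
position 8: 110 → 0  (bit 6 = 0)
position 0: 101 → 1  (bit 5 = 1)
position 2: 100 → 0  (bit 4 = 0)
position 6: 011 → 1  (bit 3 = 1)
position 1: 010 → 1  (bit 2 = 1)
position 5: 001 → 0  (bit 1 = 0)
position 3: 000 → 1  (bit 0 = 1)
bits b7..b0 = 00101101 = 45

45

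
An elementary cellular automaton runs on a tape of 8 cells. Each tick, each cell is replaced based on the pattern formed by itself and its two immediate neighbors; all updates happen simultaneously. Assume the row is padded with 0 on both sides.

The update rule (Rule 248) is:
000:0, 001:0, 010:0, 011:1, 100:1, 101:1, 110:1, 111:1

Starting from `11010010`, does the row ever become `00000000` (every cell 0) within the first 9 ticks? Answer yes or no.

11101001
11110100
11111010
11111101
11111110
11111111
11111111  (fixed point — unchanged through tick 9)
tick 9 is 11111111, still not uniform 0

no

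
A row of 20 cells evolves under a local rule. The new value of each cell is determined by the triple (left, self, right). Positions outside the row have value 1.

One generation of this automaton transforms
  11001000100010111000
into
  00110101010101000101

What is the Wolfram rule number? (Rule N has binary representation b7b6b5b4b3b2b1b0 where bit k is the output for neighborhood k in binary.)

50

position 0: 111 → 0  (bit 7 = 0)
position 1: 110 → 0  (bit 6 = 0)
position 13: 101 → 1  (bit 5 = 1)
position 2: 100 → 1  (bit 4 = 1)
position 14: 011 → 0  (bit 3 = 0)
position 4: 010 → 0  (bit 2 = 0)
position 3: 001 → 1  (bit 1 = 1)
position 6: 000 → 0  (bit 0 = 0)
bits b7..b0 = 00110010 = 50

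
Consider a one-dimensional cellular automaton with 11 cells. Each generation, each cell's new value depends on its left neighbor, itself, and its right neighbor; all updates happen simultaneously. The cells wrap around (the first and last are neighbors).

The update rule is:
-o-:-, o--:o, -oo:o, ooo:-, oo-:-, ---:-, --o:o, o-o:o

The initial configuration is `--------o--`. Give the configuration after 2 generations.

------o-o-o

-------o-o-
------o-o-o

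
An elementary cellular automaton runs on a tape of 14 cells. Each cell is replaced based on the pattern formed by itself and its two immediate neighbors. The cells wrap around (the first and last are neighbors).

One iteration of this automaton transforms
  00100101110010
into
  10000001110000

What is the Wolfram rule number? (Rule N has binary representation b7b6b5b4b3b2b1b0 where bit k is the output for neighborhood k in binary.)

position 8: 111 → 1  (bit 7 = 1)
position 9: 110 → 1  (bit 6 = 1)
position 6: 101 → 0  (bit 5 = 0)
position 3: 100 → 0  (bit 4 = 0)
position 7: 011 → 1  (bit 3 = 1)
position 2: 010 → 0  (bit 2 = 0)
position 1: 001 → 0  (bit 1 = 0)
position 0: 000 → 1  (bit 0 = 1)
bits b7..b0 = 11001001 = 201

201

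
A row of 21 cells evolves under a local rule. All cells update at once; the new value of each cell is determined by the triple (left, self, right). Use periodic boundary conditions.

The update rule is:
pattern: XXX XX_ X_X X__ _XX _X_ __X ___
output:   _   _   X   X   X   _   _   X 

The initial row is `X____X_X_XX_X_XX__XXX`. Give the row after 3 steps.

X_X__X_X_X_XX_X_X_XX_

_XXX__X_XX_X_XX_X_X__
_X__X__XX_X_XX_X_X_XX
X_X__X_X_X_XX_X_X_XX_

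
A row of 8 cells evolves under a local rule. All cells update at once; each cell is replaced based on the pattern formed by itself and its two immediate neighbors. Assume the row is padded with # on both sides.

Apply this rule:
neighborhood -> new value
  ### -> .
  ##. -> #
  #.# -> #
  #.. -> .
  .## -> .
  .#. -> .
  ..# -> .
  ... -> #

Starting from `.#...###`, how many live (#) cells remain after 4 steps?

3

#..#....
#....##.
#.##..##
##.#....
count of #: 3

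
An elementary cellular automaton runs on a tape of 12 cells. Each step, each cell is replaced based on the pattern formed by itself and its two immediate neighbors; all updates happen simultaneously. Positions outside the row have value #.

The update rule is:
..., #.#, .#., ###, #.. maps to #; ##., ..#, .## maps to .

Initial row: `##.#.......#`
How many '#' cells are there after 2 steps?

#.########..
.#.######.#.
count of #: 8

8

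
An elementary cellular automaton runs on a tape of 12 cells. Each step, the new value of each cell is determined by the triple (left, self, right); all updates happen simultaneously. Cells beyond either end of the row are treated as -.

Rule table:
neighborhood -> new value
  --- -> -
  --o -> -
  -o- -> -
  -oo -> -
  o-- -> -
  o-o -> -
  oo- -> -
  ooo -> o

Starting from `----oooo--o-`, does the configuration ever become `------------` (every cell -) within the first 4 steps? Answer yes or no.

yes

step 1: -----oo-----
step 2: ------------
all cells are - at step 2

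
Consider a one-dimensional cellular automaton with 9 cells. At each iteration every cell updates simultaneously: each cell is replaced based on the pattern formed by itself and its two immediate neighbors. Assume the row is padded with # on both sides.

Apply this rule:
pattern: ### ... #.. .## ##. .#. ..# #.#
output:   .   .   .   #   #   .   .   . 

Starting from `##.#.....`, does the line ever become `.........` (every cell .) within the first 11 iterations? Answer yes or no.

yes

.#.......
.........
all cells are . at iteration 2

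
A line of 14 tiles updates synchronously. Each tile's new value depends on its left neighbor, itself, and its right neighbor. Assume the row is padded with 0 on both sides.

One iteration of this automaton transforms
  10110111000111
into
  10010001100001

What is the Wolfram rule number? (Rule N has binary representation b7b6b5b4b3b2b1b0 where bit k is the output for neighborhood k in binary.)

position 6: 111 → 0  (bit 7 = 0)
position 3: 110 → 1  (bit 6 = 1)
position 1: 101 → 0  (bit 5 = 0)
position 8: 100 → 1  (bit 4 = 1)
position 2: 011 → 0  (bit 3 = 0)
position 0: 010 → 1  (bit 2 = 1)
position 10: 001 → 0  (bit 1 = 0)
position 9: 000 → 0  (bit 0 = 0)
bits b7..b0 = 01010100 = 84

84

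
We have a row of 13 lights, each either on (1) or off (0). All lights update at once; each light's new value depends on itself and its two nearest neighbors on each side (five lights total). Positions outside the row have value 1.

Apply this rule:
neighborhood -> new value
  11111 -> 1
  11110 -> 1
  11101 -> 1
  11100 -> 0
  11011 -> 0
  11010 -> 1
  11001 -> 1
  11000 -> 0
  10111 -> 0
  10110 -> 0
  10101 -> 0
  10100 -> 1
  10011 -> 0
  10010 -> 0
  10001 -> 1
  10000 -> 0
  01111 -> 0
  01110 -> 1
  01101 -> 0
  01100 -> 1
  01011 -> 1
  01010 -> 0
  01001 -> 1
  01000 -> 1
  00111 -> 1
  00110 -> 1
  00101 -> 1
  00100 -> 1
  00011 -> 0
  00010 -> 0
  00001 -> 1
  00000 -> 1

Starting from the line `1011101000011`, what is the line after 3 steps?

1000100100101

1001111101010
0101011110001
1000100100101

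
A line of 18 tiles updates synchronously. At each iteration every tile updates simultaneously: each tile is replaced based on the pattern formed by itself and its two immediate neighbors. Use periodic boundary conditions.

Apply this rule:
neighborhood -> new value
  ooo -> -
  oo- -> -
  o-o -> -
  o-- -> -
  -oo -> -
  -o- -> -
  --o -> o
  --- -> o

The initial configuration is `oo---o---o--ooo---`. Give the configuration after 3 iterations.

iteration 1: ---oo--oo--o----oo
iteration 2: -oo---o---o--ooo--
iteration 3: o---oo--oo--o----o

o---oo--oo--o----o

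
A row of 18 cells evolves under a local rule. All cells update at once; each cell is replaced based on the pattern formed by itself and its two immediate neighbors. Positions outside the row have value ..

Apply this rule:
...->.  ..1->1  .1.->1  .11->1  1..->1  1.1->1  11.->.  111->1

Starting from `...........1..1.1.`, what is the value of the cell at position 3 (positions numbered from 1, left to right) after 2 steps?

..........11111111
.........11111111.
position 3 holds .

.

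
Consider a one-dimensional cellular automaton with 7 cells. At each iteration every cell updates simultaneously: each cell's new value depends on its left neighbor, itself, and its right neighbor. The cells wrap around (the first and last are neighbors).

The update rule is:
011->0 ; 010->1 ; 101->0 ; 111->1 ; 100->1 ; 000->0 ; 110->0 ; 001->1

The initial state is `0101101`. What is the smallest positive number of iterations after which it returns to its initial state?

0100001
0110011
0001100
0010010
0111111
0011110
0101101

7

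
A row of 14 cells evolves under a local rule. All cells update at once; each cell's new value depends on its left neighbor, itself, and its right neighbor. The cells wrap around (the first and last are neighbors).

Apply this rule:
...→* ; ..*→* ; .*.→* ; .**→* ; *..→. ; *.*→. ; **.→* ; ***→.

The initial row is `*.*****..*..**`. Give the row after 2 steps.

*.*...*.**.**.
*.*.***.**.**.

*.*.***.**.**.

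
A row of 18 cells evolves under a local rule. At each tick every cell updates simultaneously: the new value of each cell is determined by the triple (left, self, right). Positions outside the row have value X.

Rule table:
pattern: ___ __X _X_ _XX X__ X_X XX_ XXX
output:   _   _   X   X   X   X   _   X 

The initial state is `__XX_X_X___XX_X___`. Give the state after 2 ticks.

_XXXXXXX_X_XXXX_X_

tick 1: X_X_XXXXX__X_XXX__
tick 2: _XXXXXXX_X_XXXX_X_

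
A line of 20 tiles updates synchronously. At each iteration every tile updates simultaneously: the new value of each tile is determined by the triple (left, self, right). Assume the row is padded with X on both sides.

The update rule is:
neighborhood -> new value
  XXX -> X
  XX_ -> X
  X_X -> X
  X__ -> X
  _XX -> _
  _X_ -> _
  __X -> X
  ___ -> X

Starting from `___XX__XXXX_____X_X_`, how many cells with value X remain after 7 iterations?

XXX_XXX_XXXXXXXX_X_X
XXXX_XXX_XXXXXXXX_X_
XXXXX_XXX_XXXXXXXX_X
XXXXXX_XXX_XXXXXXXX_
XXXXXXX_XXX_XXXXXXXX
XXXXXXXX_XXX_XXXXXXX
XXXXXXXXX_XXX_XXXXXX
count of X: 18

18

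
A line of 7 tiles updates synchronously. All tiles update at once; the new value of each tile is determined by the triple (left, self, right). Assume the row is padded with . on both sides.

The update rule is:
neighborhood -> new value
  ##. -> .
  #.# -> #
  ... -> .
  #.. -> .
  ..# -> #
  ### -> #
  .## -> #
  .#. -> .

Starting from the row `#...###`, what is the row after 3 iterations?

.###...

...###.
..###..
.###...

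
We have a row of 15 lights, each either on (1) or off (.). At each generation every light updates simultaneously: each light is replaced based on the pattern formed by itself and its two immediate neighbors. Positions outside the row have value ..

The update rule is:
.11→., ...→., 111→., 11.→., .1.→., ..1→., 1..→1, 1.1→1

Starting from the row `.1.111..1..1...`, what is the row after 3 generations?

generation 1: ..1...1..1..1..
generation 2: ...1...1..1..1.
generation 3: ....1...1..1..1

....1...1..1..1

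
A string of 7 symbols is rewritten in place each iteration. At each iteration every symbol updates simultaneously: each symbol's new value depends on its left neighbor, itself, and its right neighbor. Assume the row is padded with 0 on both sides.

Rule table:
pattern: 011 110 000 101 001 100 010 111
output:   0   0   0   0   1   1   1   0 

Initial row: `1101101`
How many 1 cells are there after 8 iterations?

2

0000001
0000011
0000100
0001110
0010001
0111011
1000000
1100000
count of 1: 2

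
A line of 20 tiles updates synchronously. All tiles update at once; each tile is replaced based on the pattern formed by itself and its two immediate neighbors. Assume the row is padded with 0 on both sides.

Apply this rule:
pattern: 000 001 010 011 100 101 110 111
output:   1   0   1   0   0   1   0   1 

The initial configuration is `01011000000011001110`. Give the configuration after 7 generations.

01100011111000000100
00001001110011110101
11101000100001101111
01011010101100010110
01100111110001011000
00000011100101100011
11111001000110001000

11111001000110001000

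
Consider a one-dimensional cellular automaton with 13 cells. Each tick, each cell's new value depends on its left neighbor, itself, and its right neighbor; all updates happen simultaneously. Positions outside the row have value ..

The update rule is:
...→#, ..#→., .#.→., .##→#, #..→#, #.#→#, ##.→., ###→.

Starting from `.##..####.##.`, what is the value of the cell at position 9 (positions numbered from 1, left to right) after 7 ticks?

.#.#.#...##.#
..#.#.##.#.#.
#..#.##.#.#.#
.#..##.#.#.#.
..#.#.#.#.#.#
#..#.#.#.#.#.
.#..#.#.#.#.#
position 9 holds #

#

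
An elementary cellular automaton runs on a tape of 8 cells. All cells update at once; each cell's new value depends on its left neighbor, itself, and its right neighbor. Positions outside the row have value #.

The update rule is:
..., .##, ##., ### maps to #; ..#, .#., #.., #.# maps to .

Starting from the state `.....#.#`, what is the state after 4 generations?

.###.#.#

.###...#
.###.#.#
.###...#  (repeats generation 1; period 2)
generation 4: .###.#.#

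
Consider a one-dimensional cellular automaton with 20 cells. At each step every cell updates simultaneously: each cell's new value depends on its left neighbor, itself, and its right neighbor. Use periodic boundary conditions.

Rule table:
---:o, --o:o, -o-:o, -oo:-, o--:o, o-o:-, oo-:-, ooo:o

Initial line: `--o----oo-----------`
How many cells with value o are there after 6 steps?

step 1: ooooooo--ooooooooooo
step 2: oooooo-oo-oooooooooo
step 3: ooooo------ooooooooo
step 4: oooo-oooooo-oooooooo
step 5: ooo---oooo---ooooooo
step 6: oo-ooo-oo-ooo-oooooo
count of o: 16

16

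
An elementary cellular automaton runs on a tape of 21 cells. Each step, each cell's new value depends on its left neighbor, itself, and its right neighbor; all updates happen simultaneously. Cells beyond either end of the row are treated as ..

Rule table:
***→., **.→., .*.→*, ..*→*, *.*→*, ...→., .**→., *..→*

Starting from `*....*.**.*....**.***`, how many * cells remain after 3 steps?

6

**..***..***..*..*...
..**...**...*******..
.*..*.*..*.*.......*.
count of *: 6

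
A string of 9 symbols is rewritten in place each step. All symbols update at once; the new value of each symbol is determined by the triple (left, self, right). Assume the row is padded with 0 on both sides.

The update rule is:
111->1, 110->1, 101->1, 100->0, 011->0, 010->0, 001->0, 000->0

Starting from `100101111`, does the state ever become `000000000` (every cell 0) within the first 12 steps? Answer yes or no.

000010111
000001011
000000101
000000010
000000000
all cells are 0 at step 5

yes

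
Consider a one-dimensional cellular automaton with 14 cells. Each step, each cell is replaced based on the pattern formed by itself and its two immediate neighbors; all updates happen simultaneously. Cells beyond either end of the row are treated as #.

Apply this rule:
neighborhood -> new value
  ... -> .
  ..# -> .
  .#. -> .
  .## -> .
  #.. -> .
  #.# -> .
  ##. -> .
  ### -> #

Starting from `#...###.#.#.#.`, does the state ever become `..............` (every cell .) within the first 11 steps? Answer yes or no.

.....#........
..............
all cells are . at step 2

yes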